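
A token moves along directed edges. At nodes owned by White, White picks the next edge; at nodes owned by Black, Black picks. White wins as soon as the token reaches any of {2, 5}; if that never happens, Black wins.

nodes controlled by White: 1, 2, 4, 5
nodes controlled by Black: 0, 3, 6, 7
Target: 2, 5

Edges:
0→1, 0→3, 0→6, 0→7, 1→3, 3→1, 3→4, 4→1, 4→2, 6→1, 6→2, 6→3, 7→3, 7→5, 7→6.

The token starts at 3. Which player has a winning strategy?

Black

A0 = {2, 5}
A1: add {4} — 4 (White) has 4→2.
A2 = A1; e.g. 0 (Black) can still go to 1. Fixed point.
3 never enters the attractor, so Black can avoid the target forever.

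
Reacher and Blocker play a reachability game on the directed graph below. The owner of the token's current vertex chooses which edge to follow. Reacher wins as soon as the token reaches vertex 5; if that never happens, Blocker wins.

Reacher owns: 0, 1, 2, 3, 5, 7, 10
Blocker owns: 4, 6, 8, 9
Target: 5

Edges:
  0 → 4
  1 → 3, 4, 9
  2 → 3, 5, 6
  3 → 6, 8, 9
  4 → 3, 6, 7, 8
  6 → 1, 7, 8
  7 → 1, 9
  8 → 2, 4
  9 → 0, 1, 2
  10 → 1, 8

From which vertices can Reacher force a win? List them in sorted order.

2, 5

A0 = {5}
A1: add {2} — 2 (Reacher) has 2→5.
A2 = A1; e.g. 0 (Reacher) has no edge into A1. Fixed point.
Reacher's winning region = {2, 5}.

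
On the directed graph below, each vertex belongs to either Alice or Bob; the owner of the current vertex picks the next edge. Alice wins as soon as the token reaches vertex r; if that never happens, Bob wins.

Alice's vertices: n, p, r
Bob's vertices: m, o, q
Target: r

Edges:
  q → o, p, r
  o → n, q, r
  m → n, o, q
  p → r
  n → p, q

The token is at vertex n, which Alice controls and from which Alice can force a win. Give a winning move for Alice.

A0 = {r}
A1: add {p} — p (Alice) has p→r.
A2: add {n} — n (Alice) has n→p.
A3 = A2; e.g. m (Bob) can still go to o. Fixed point.
From n, successor p is in the attractor (rank 1); the other successor q is not.

p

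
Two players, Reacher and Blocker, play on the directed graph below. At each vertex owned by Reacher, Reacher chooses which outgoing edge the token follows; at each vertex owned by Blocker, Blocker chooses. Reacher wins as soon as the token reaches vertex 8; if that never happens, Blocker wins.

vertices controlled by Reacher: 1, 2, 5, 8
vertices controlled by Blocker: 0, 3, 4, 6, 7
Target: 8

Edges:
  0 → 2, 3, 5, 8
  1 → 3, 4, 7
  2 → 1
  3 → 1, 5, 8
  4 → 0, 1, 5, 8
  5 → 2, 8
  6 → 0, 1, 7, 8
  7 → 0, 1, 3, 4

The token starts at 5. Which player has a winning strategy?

A0 = {8}
A1: add {5} — 5 (Reacher) has 5→8.
A2 = A1; e.g. 0 (Blocker) can still go to 2. Fixed point.
5 ∈ A1, so Reacher can force the target.

Reacher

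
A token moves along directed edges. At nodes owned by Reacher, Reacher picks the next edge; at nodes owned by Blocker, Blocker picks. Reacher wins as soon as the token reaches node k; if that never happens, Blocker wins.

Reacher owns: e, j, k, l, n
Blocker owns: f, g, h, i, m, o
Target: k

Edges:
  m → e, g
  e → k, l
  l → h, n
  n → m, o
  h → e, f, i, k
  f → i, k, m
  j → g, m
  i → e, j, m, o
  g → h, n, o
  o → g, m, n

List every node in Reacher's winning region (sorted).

e, k

A0 = {k}
A1: add {e} — e (Reacher) has e→k.
A2 = A1; e.g. f (Blocker) can still go to i. Fixed point.
Reacher's winning region = {e, k}.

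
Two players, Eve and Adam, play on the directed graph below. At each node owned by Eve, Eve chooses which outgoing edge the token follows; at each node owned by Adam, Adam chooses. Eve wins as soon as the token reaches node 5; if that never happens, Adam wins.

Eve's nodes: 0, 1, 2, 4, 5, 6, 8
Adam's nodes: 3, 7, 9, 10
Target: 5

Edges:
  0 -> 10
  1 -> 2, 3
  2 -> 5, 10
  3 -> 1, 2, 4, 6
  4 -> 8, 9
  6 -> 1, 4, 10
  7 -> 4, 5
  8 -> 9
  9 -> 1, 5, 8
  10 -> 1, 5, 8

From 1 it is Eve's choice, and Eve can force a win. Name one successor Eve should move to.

A0 = {5}
A1: add {2} — 2 (Eve) has 2→5.
A2: add {1} — 1 (Eve) has 1→2.
A3: add {6} — 6 (Eve) has 6→1.
A4 = A3; e.g. 0 (Eve) has no edge into A3. Fixed point.
From 1, successor 2 is in the attractor (rank 1); the other successor 3 is not.

2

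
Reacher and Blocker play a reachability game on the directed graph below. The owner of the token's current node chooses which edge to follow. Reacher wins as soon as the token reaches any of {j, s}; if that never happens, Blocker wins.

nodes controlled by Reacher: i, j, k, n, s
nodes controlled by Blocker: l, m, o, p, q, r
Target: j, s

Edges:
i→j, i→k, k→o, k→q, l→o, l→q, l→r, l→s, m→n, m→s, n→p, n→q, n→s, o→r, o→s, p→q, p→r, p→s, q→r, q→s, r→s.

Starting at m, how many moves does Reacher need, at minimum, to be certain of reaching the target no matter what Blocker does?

2

A0 = {j, s}
A1: add {i, n, r} — i (Reacher) has i→j; n (Reacher) has n→s; r (Blocker): all of {s} already in.
A2: add {m, o, q} — m (Blocker): all of {n, s} already in; o (Blocker): all of {r, s} already in; q (Blocker): all of {r, s} already in.
m enters the attractor at level 2, so Reacher can force the target in 2 moves from there.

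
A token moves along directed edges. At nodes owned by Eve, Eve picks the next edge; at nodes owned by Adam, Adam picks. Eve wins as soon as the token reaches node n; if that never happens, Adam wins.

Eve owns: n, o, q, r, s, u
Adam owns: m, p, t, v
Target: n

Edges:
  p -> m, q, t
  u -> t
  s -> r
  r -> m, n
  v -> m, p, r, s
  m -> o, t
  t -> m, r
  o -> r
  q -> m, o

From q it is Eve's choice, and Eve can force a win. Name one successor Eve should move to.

o

A0 = {n}
A1: add {r} — r (Eve) has r→n.
A2: add {o, s} — o (Eve) has o→r; s (Eve) has s→r.
A3: add {q} — q (Eve) has q→o.
A4 = A3; e.g. m (Adam) can still go to t. Fixed point.
From q, successor o is in the attractor (rank 2); the other successor m is not.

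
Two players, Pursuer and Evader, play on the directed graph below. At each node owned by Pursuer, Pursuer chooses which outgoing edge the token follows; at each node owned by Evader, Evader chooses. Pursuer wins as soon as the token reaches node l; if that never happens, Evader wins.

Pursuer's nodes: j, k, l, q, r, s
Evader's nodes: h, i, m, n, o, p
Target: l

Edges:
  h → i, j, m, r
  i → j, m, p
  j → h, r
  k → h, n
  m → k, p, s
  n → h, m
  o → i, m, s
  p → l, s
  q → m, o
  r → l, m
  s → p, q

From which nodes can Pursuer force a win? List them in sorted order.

A0 = {l}
A1: add {r} — r (Pursuer) has r→l.
A2: add {j} — j (Pursuer) has j→r.
A3 = A2; e.g. h (Evader) can still go to i. Fixed point.
Pursuer's winning region = {j, l, r}.

j, l, r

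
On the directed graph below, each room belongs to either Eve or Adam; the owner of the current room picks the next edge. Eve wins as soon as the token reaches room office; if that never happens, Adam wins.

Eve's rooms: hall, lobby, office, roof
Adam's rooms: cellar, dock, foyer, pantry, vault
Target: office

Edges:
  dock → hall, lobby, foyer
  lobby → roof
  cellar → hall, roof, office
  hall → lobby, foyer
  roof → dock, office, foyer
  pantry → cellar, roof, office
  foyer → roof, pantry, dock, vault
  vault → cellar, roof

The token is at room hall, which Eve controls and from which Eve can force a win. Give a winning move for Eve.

A0 = {office}
A1: add {roof} — roof (Eve) has roof→office.
A2: add {lobby} — lobby (Eve) has lobby→roof.
A3: add {hall} — hall (Eve) has hall→lobby.
A4: add {cellar} — cellar (Adam): all of {hall, roof, office} already in.
A5: add {pantry, vault} — pantry (Adam): all of {cellar, roof, office} already in; vault (Adam): all of {cellar, roof} already in.
A6 = A5; e.g. dock (Adam) can still go to foyer. Fixed point.
From hall, successor lobby is in the attractor (rank 2); the other successor foyer is not.

lobby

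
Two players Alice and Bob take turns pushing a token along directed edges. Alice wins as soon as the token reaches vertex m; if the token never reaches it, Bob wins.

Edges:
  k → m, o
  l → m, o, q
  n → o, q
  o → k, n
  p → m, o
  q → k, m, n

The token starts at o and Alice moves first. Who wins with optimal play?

Bob

Track states (vertex, player-to-move).
A0 = {(m,Alice), (m,Bob)}
A1: add {(k,Alice), (l,Alice), (p,Alice), (q,Alice)}.
A2 = A1; e.g. (k,Bob) stays out. (o,Alice) never enters ⇒ Bob avoids the target.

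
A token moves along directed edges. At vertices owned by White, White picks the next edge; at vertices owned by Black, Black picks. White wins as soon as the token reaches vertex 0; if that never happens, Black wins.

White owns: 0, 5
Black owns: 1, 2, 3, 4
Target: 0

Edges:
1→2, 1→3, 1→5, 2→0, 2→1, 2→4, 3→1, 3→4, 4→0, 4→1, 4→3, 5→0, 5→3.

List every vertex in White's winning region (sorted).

A0 = {0}
A1: add {5} — 5 (White) has 5→0.
A2 = A1; e.g. 1 (Black) can still go to 2. Fixed point.
White's winning region = {0, 5}.

0, 5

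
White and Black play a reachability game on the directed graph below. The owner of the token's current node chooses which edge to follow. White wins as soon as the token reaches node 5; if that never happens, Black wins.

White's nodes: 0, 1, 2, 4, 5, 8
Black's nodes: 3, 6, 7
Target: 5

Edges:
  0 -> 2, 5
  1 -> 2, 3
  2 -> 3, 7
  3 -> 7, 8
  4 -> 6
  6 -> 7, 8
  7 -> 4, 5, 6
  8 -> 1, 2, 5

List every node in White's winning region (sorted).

A0 = {5}
A1: add {0, 8} — 0 (White) has 0→5; 8 (White) has 8→5.
A2 = A1; e.g. 1 (White) has no edge into A1. Fixed point.
White's winning region = {0, 5, 8}.

0, 5, 8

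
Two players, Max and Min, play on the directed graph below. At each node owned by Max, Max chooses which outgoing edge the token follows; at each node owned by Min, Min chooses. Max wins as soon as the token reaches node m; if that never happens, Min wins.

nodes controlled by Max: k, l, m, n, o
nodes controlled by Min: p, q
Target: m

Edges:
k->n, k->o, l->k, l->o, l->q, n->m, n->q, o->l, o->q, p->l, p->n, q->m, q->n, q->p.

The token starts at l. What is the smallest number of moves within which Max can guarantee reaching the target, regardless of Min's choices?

3

A0 = {m}
A1: add {n} — n (Max) has n→m.
A2: add {k} — k (Max) has k→n.
A3: add {l} — l (Max) has l→k.
l enters the attractor at level 3, so Max can force the target in 3 moves from there.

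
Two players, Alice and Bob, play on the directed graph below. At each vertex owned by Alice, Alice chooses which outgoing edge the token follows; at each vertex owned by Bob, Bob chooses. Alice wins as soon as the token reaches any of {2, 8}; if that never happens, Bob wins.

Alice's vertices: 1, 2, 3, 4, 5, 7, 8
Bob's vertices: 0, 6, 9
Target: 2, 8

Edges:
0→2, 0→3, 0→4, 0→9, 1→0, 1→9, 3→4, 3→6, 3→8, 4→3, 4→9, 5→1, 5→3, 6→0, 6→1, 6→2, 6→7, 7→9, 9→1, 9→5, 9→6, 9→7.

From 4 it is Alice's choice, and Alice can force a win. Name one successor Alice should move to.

A0 = {2, 8}
A1: add {3} — 3 (Alice) has 3→8.
A2: add {4, 5} — 4 (Alice) has 4→3; 5 (Alice) has 5→3.
A3 = A2; e.g. 0 (Bob) can still go to 9. Fixed point.
From 4, successor 3 is in the attractor (rank 1); the other successor 9 is not.

3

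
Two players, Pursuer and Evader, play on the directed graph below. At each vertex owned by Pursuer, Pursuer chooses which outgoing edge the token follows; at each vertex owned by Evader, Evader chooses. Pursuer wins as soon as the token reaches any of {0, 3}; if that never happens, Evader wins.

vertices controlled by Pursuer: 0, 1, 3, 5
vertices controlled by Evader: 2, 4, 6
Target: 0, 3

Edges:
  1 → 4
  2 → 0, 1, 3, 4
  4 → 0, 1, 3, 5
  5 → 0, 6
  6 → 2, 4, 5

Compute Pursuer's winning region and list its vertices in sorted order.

A0 = {0, 3}
A1: add {5} — 5 (Pursuer) has 5→0.
A2 = A1; e.g. 1 (Pursuer) has no edge into A1. Fixed point.
Pursuer's winning region = {0, 3, 5}.

0, 3, 5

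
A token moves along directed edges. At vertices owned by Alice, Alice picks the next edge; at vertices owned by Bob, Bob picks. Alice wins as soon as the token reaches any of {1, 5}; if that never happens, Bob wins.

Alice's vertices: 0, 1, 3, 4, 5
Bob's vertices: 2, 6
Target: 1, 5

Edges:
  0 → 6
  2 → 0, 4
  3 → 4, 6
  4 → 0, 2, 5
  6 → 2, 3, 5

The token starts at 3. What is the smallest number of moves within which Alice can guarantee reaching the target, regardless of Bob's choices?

2

A0 = {1, 5}
A1: add {4} — 4 (Alice) has 4→5.
A2: add {3} — 3 (Alice) has 3→4.
A3 = A2; e.g. 0 (Alice) has no edge into A2. Fixed point.
3 enters the attractor at level 2, so Alice can force the target in 2 moves from there.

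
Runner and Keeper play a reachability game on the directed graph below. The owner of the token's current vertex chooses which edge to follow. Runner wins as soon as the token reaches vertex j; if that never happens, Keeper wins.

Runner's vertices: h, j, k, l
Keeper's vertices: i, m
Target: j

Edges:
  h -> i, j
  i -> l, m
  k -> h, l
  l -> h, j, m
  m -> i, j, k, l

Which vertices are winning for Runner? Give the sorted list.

h, j, k, l

A0 = {j}
A1: add {h, l} — h (Runner) has h→j; l (Runner) has l→j.
A2: add {k} — k (Runner) has k→h.
A3 = A2; e.g. i (Keeper) can still go to m. Fixed point.
Runner's winning region = {h, j, k, l}.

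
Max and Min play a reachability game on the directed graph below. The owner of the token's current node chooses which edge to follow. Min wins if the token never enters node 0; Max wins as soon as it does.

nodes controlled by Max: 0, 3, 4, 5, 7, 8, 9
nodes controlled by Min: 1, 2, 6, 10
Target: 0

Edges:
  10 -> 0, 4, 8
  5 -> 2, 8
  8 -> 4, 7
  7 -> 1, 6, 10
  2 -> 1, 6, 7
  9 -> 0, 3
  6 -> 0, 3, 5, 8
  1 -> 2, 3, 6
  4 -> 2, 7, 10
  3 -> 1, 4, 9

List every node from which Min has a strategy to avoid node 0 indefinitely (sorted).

1, 2, 4, 5, 6, 7, 8, 10

A0 = {0}
A1: add {9} — 9 (Max) has 9→0.
A2: add {3} — 3 (Max) has 3→9.
A3 = A2; e.g. 1 (Min) can still go to 2. Fixed point.
Max's attractor = {0, 3, 9}; Min avoids the target exactly from the complement.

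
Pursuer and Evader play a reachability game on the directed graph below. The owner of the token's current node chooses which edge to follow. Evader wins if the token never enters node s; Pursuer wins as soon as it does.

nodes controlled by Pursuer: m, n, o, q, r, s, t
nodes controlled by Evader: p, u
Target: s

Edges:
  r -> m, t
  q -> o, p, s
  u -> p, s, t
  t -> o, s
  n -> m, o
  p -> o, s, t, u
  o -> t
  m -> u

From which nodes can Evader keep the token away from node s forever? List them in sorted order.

A0 = {s}
A1: add {q, t} — q (Pursuer) has q→s; t (Pursuer) has t→s.
A2: add {o, r} — o (Pursuer) has o→t; r (Pursuer) has r→t.
A3: add {n} — n (Pursuer) has n→o.
A4 = A3; e.g. m (Pursuer) has no edge into A3. Fixed point.
Pursuer's attractor = {n, o, q, r, s, t}; Evader avoids the target exactly from the complement.

m, p, u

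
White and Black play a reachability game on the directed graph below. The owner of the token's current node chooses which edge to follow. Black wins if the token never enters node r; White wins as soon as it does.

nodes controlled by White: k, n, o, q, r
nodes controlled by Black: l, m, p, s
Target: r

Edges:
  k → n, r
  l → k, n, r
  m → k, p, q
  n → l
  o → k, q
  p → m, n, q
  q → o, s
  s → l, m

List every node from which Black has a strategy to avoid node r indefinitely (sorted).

A0 = {r}
A1: add {k} — k (White) has k→r.
A2: add {o} — o (White) has o→k.
A3: add {q} — q (White) has q→o.
A4 = A3; e.g. l (Black) can still go to n. Fixed point.
White's attractor = {k, o, q, r}; Black avoids the target exactly from the complement.

l, m, n, p, s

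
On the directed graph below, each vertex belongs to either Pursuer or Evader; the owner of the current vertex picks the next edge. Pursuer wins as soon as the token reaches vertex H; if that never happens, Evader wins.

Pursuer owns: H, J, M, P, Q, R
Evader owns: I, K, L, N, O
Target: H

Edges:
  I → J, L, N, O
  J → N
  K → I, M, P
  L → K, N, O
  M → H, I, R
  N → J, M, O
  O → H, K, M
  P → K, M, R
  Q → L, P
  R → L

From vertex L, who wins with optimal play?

Evader

A0 = {H}
A1: add {M} — M (Pursuer) has M→H.
A2: add {P} — P (Pursuer) has P→M.
A3: add {Q} — Q (Pursuer) has Q→P.
A4 = A3; e.g. I (Evader) can still go to J. Fixed point.
L never enters the attractor, so Evader can avoid the target forever.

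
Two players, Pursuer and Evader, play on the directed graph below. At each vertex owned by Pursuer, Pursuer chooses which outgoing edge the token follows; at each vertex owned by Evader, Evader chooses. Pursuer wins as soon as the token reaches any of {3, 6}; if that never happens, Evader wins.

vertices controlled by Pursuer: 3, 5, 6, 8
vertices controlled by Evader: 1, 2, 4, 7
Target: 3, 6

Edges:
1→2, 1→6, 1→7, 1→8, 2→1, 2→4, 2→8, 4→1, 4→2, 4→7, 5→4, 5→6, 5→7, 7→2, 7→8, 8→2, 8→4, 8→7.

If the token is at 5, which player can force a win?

A0 = {3, 6}
A1: add {5} — 5 (Pursuer) has 5→6.
A2 = A1; e.g. 1 (Evader) can still go to 2. Fixed point.
5 ∈ A1, so Pursuer can force the target.

Pursuer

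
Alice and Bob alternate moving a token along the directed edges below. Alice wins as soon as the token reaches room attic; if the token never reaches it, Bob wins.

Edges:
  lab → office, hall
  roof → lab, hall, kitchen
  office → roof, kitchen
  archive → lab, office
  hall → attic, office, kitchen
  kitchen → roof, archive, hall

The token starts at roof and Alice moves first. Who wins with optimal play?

Track states (vertex, player-to-move).
A0 = {(attic,Alice), (attic,Bob)}
A1: add {(hall,Alice)}.
A2 = A1; e.g. (lab,Alice) stays out. (roof,Alice) never enters ⇒ Bob avoids the target.

Bob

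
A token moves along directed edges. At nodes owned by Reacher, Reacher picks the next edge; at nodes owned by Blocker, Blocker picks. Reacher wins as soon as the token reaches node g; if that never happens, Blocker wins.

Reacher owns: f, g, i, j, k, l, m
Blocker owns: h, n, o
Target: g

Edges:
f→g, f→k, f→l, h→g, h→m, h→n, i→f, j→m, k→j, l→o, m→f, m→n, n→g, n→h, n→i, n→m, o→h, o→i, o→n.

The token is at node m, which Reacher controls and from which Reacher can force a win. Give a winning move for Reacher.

A0 = {g}
A1: add {f} — f (Reacher) has f→g.
A2: add {i, m} — i (Reacher) has i→f; m (Reacher) has m→f.
A3: add {j} — j (Reacher) has j→m.
A4: add {k} — k (Reacher) has k→j.
A5 = A4; e.g. h (Blocker) can still go to n. Fixed point.
From m, successor f is in the attractor (rank 1); the other successor n is not.

f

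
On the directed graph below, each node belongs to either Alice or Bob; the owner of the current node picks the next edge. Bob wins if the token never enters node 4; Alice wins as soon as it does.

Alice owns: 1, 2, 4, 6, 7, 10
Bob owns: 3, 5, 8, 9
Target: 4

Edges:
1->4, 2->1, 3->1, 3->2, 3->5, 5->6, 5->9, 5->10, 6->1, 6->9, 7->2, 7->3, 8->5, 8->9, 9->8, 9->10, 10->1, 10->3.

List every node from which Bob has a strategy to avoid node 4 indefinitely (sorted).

A0 = {4}
A1: add {1} — 1 (Alice) has 1→4.
A2: add {2, 6, 10} — 2 (Alice) has 2→1; 6 (Alice) has 6→1; 10 (Alice) has 10→1.
A3: add {7} — 7 (Alice) has 7→2.
A4 = A3; e.g. 3 (Bob) can still go to 5. Fixed point.
Alice's attractor = {1, 2, 4, 6, 7, 10}; Bob avoids the target exactly from the complement.

3, 5, 8, 9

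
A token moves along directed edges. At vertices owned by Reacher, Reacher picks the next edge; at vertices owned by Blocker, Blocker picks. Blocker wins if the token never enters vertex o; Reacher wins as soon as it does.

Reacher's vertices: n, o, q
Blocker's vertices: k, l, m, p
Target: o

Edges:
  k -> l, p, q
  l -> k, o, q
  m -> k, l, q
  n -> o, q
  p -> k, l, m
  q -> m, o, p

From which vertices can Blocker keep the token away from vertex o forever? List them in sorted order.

A0 = {o}
A1: add {n, q} — n (Reacher) has n→o; q (Reacher) has q→o.
A2 = A1; e.g. k (Blocker) can still go to l. Fixed point.
Reacher's attractor = {n, o, q}; Blocker avoids the target exactly from the complement.

k, l, m, p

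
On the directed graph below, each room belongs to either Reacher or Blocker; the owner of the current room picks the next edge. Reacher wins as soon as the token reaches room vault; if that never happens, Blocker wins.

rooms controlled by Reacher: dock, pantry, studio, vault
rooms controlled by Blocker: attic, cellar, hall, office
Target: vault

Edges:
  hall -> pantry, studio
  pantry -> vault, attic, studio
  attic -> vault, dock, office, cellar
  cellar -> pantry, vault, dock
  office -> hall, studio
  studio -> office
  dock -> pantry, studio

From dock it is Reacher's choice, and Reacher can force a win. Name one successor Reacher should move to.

A0 = {vault}
A1: add {pantry} — pantry (Reacher) has pantry→vault.
A2: add {dock} — dock (Reacher) has dock→pantry.
A3: add {cellar} — cellar (Blocker): all of {pantry, vault, dock} already in.
A4 = A3; e.g. hall (Blocker) can still go to studio. Fixed point.
From dock, successor pantry is in the attractor (rank 1); the other successor studio is not.

pantry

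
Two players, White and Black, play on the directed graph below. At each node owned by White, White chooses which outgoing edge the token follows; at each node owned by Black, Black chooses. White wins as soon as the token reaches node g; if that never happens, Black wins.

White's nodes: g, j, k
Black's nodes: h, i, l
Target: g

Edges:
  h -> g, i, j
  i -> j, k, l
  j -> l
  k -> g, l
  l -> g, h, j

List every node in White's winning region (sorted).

g, k

A0 = {g}
A1: add {k} — k (White) has k→g.
A2 = A1; e.g. h (Black) can still go to i. Fixed point.
White's winning region = {g, k}.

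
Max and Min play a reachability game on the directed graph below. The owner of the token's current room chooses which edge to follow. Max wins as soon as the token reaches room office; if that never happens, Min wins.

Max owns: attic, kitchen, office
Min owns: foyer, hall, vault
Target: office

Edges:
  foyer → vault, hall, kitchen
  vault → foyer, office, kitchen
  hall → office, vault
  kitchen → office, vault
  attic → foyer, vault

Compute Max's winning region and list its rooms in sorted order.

A0 = {office}
A1: add {kitchen} — kitchen (Max) has kitchen→office.
A2 = A1; e.g. foyer (Min) can still go to vault. Fixed point.
Max's winning region = {kitchen, office}.

kitchen, office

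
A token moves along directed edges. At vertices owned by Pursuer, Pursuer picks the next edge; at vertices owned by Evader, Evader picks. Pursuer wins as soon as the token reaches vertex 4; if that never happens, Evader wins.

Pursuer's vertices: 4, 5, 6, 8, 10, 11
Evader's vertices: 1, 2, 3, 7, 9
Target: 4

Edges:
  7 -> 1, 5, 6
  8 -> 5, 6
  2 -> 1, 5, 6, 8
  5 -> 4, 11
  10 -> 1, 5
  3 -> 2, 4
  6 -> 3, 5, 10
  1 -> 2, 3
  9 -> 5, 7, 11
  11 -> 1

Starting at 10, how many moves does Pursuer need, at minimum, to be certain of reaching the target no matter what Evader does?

2

A0 = {4}
A1: add {5} — 5 (Pursuer) has 5→4.
A2: add {6, 8, 10} — 6 (Pursuer) has 6→5; 8 (Pursuer) has 8→5; 10 (Pursuer) has 10→5.
A3 = A2; e.g. 1 (Evader) can still go to 2. Fixed point.
10 enters the attractor at level 2, so Pursuer can force the target in 2 moves from there.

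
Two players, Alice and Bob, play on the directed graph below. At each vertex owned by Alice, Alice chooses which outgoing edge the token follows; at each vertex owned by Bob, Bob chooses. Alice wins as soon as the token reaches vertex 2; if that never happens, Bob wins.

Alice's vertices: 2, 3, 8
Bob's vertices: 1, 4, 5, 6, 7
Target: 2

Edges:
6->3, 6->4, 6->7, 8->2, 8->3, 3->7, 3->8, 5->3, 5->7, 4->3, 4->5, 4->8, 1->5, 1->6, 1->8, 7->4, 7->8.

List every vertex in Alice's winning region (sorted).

2, 3, 8

A0 = {2}
A1: add {8} — 8 (Alice) has 8→2.
A2: add {3} — 3 (Alice) has 3→8.
A3 = A2; e.g. 1 (Bob) can still go to 5. Fixed point.
Alice's winning region = {2, 3, 8}.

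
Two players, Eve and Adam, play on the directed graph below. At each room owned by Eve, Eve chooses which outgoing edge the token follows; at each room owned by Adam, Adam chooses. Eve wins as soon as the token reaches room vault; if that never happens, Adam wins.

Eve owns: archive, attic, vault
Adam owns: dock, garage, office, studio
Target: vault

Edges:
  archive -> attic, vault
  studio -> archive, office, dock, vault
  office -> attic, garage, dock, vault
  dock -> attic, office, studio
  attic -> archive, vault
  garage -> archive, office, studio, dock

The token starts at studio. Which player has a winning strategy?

A0 = {vault}
A1: add {archive, attic} — archive (Eve) has archive→vault; attic (Eve) has attic→vault.
A2 = A1; e.g. office (Adam) can still go to garage. Fixed point.
studio never enters the attractor, so Adam can avoid the target forever.

Adam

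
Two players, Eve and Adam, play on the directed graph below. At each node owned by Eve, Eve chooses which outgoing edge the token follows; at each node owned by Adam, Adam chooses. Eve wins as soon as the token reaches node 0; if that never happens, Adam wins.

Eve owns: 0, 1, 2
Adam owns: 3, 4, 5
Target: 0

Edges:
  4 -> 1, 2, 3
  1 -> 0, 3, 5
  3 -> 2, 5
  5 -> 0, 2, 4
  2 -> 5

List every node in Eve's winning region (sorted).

0, 1

A0 = {0}
A1: add {1} — 1 (Eve) has 1→0.
A2 = A1; e.g. 2 (Eve) has no edge into A1. Fixed point.
Eve's winning region = {0, 1}.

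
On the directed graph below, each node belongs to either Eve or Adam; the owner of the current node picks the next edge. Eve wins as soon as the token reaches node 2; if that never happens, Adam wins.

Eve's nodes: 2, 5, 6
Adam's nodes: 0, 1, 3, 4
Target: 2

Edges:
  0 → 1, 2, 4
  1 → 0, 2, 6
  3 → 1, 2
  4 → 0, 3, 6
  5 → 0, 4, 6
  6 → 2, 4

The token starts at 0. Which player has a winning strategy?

A0 = {2}
A1: add {6} — 6 (Eve) has 6→2.
A2: add {5} — 5 (Eve) has 5→6.
A3 = A2; e.g. 0 (Adam) can still go to 1. Fixed point.
0 never enters the attractor, so Adam can avoid the target forever.

Adam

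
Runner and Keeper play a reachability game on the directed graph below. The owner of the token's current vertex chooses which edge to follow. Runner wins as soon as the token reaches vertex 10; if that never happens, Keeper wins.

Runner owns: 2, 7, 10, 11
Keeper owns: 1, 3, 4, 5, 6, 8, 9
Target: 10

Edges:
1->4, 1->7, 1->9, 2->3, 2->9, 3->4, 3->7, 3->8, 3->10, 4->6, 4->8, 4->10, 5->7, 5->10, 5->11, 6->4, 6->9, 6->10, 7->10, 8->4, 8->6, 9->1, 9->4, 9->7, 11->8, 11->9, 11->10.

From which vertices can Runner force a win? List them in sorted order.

A0 = {10}
A1: add {7, 11} — 7 (Runner) has 7→10; 11 (Runner) has 11→10.
A2: add {5} — 5 (Keeper): all of {7, 10, 11} already in.
A3 = A2; e.g. 1 (Keeper) can still go to 4. Fixed point.
Runner's winning region = {5, 7, 10, 11}.

5, 7, 10, 11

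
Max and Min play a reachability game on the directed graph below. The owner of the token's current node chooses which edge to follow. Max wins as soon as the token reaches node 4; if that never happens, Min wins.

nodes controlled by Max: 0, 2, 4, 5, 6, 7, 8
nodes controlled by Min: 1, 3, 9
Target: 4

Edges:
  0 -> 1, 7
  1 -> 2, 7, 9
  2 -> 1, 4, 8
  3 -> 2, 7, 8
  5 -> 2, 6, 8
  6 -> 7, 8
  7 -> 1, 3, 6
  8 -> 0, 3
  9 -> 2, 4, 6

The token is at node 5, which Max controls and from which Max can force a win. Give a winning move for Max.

2

A0 = {4}
A1: add {2} — 2 (Max) has 2→4.
A2: add {5} — 5 (Max) has 5→2.
A3 = A2; e.g. 0 (Max) has no edge into A2. Fixed point.
From 5, successor 2 is in the attractor (rank 1); the other successors 6, 8 are not.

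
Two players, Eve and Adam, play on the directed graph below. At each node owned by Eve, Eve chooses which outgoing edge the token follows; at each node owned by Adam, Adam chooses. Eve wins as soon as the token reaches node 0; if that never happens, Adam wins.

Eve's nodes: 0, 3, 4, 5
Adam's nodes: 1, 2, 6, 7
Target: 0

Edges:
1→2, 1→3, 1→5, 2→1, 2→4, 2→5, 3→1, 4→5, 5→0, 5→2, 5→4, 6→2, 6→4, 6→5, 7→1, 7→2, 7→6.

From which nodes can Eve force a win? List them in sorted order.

A0 = {0}
A1: add {5} — 5 (Eve) has 5→0.
A2: add {4} — 4 (Eve) has 4→5.
A3 = A2; e.g. 1 (Adam) can still go to 2. Fixed point.
Eve's winning region = {0, 4, 5}.

0, 4, 5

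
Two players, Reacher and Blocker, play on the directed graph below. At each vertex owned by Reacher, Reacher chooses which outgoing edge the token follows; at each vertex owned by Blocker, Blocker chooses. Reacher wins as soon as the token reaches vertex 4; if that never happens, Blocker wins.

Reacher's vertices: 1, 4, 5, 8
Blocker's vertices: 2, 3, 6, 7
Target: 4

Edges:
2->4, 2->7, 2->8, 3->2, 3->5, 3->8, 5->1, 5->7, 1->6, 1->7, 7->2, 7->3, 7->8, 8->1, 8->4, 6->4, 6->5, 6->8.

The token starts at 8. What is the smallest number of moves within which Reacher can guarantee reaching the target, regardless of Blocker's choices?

1

A0 = {4}
A1: add {8} — 8 (Reacher) has 8→4.
A2 = A1; e.g. 1 (Reacher) has no edge into A1. Fixed point.
8 enters the attractor at level 1, so Reacher can force the target in 1 move from there.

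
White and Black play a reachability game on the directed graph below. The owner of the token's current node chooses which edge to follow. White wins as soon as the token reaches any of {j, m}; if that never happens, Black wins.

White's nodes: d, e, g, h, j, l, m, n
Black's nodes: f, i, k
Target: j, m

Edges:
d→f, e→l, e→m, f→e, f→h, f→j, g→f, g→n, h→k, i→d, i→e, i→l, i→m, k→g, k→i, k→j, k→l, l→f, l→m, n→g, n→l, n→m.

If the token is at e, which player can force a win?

A0 = {j, m}
A1: add {e, l, n} — e (White) has e→m; l (White) has l→m; n (White) has n→m.
e ∈ A1, so White can force the target.

White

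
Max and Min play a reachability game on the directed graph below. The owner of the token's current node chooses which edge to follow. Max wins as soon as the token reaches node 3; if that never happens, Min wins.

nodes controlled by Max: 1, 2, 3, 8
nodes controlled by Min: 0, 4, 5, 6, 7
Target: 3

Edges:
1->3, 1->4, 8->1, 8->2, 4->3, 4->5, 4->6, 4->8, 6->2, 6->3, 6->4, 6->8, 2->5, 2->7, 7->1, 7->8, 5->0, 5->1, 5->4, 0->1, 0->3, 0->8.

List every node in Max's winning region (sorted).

A0 = {3}
A1: add {1} — 1 (Max) has 1→3.
A2: add {8} — 8 (Max) has 8→1.
A3: add {0, 7} — 0 (Min): all of {1, 3, 8} already in; 7 (Min): all of {1, 8} already in.
A4: add {2} — 2 (Max) has 2→7.
A5 = A4; e.g. 4 (Min) can still go to 5. Fixed point.
Max's winning region = {0, 1, 2, 3, 7, 8}.

0, 1, 2, 3, 7, 8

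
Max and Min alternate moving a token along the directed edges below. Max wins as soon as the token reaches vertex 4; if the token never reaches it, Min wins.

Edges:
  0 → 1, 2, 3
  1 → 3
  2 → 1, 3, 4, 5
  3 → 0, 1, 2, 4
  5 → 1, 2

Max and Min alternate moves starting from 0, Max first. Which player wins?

Max

Track states (vertex, player-to-move).
A0 = {(4,Max), (4,Min)}
A1: add {(2,Max), (3,Max)}.
A2: add {(1,Min)}.
A3: add {(0,Max), (5,Max)}.
(0,Max) ∈ A3 ⇒ Max forces the target.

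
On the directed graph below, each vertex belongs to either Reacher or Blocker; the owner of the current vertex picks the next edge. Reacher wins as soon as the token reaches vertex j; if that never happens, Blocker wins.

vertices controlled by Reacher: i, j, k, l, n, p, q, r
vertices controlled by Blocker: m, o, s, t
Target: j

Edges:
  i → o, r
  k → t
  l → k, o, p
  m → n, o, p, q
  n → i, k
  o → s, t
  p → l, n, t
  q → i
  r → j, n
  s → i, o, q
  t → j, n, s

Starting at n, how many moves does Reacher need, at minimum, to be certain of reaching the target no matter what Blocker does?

3

A0 = {j}
A1: add {r} — r (Reacher) has r→j.
A2: add {i} — i (Reacher) has i→r.
A3: add {n, q} — n (Reacher) has n→i; q (Reacher) has q→i.
n enters the attractor at level 3, so Reacher can force the target in 3 moves from there.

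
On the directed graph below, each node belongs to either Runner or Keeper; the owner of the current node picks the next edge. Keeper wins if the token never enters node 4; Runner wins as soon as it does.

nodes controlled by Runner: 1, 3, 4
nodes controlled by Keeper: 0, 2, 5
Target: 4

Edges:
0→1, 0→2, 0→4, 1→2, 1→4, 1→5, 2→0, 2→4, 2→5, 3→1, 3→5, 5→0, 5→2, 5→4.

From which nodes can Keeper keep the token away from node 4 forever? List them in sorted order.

A0 = {4}
A1: add {1} — 1 (Runner) has 1→4.
A2: add {3} — 3 (Runner) has 3→1.
A3 = A2; e.g. 0 (Keeper) can still go to 2. Fixed point.
Runner's attractor = {1, 3, 4}; Keeper avoids the target exactly from the complement.

0, 2, 5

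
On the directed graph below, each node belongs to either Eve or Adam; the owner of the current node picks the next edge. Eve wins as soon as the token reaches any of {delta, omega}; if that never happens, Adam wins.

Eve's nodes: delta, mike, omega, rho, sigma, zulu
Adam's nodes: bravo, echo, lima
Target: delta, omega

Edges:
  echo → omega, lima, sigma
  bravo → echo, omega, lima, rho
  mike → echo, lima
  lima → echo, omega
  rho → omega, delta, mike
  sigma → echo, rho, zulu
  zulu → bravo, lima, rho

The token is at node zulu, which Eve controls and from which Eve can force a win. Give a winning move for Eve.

A0 = {delta, omega}
A1: add {rho} — rho (Eve) has rho→omega.
A2: add {sigma, zulu} — sigma (Eve) has sigma→rho; zulu (Eve) has zulu→rho.
A3 = A2; e.g. echo (Adam) can still go to lima. Fixed point.
From zulu, successor rho is in the attractor (rank 1); the other successors bravo, lima are not.

rho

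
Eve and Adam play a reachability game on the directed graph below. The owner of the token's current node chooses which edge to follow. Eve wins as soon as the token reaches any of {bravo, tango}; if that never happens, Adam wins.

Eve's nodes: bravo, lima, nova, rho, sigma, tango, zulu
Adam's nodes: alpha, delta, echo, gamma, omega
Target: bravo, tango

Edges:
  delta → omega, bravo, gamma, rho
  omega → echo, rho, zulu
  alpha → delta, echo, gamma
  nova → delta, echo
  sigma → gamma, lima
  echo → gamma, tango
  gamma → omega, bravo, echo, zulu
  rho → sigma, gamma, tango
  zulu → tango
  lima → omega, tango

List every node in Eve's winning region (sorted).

A0 = {bravo, tango}
A1: add {lima, rho, zulu} — rho (Eve) has rho→tango; zulu (Eve) has zulu→tango; lima (Eve) has lima→tango.
A2: add {sigma} — sigma (Eve) has sigma→lima.
A3 = A2; e.g. delta (Adam) can still go to omega. Fixed point.
Eve's winning region = {bravo, lima, rho, sigma, tango, zulu}.

bravo, lima, rho, sigma, tango, zulu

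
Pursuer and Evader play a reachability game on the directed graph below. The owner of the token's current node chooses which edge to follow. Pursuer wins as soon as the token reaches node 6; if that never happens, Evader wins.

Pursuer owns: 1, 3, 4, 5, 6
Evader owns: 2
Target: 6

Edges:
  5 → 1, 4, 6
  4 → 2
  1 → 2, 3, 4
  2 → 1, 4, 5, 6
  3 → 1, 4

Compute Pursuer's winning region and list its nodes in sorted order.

A0 = {6}
A1: add {5} — 5 (Pursuer) has 5→6.
A2 = A1; e.g. 1 (Pursuer) has no edge into A1. Fixed point.
Pursuer's winning region = {5, 6}.

5, 6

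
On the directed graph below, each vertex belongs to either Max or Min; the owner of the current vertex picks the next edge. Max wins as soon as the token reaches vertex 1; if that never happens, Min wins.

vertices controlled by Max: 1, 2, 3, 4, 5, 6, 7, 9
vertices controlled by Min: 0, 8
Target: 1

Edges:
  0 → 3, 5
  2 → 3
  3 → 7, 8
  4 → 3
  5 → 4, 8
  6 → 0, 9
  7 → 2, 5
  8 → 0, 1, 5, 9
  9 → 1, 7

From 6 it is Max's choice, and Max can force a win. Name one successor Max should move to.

A0 = {1}
A1: add {9} — 9 (Max) has 9→1.
A2: add {6} — 6 (Max) has 6→9.
A3 = A2; e.g. 0 (Min) can still go to 3. Fixed point.
From 6, successor 9 is in the attractor (rank 1); the other successor 0 is not.

9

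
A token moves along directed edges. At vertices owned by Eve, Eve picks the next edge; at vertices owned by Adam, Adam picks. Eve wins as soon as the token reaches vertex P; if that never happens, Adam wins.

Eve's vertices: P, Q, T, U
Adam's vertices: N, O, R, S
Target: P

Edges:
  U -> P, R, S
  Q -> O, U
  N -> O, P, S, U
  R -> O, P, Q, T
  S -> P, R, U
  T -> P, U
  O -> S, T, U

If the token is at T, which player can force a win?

Eve

A0 = {P}
A1: add {T, U} — T (Eve) has T→P; U (Eve) has U→P.
T ∈ A1, so Eve can force the target.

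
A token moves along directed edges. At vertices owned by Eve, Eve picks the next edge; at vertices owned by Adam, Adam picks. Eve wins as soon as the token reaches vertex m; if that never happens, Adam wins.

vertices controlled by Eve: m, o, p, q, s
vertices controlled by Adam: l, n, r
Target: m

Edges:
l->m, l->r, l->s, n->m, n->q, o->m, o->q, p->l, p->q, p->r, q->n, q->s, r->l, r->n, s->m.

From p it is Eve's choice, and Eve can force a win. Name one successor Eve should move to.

A0 = {m}
A1: add {o, s} — o (Eve) has o→m; s (Eve) has s→m.
A2: add {q} — q (Eve) has q→s.
A3: add {n, p} — n (Adam): all of {m, q} already in; p (Eve) has p→q.
A4 = A3; e.g. l (Adam) can still go to r. Fixed point.
From p, successor q is in the attractor (rank 2); the other successors l, r are not.

q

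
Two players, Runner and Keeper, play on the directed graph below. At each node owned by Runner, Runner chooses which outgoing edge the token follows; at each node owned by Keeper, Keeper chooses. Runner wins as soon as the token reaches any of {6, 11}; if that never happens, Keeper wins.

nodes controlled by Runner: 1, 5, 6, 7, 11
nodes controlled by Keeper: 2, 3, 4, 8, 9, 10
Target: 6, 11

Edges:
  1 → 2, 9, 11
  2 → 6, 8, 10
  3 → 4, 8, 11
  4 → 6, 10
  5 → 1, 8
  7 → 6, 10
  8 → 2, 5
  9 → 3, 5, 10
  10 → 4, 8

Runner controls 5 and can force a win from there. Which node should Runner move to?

1

A0 = {6, 11}
A1: add {1, 7} — 1 (Runner) has 1→11; 7 (Runner) has 7→6.
A2: add {5} — 5 (Runner) has 5→1.
A3 = A2; e.g. 2 (Keeper) can still go to 8. Fixed point.
From 5, successor 1 is in the attractor (rank 1); the other successor 8 is not.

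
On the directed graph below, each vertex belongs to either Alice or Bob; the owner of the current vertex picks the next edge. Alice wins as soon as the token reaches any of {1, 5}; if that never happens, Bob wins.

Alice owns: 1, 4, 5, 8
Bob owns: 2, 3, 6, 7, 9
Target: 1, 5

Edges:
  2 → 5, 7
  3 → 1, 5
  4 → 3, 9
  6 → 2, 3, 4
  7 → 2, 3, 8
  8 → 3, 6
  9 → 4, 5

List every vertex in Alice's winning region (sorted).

A0 = {1, 5}
A1: add {3} — 3 (Bob): all of {1, 5} already in.
A2: add {4, 8} — 4 (Alice) has 4→3; 8 (Alice) has 8→3.
A3: add {9} — 9 (Bob): all of {4, 5} already in.
A4 = A3; e.g. 2 (Bob) can still go to 7. Fixed point.
Alice's winning region = {1, 3, 4, 5, 8, 9}.

1, 3, 4, 5, 8, 9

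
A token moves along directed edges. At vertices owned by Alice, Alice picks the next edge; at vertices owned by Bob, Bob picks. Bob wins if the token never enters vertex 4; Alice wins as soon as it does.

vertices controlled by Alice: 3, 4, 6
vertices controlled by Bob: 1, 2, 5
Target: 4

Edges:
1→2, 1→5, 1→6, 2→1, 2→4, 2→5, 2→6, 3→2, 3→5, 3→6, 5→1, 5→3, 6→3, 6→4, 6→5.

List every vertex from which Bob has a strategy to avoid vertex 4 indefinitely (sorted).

1, 2, 5

A0 = {4}
A1: add {6} — 6 (Alice) has 6→4.
A2: add {3} — 3 (Alice) has 3→6.
A3 = A2; e.g. 1 (Bob) can still go to 2. Fixed point.
Alice's attractor = {3, 4, 6}; Bob avoids the target exactly from the complement.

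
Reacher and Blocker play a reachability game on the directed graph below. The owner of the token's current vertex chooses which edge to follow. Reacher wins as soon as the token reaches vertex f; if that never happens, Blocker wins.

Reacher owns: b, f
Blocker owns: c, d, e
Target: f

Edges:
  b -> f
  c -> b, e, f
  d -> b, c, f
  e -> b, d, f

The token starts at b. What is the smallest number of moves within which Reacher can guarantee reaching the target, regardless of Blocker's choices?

A0 = {f}
A1: add {b} — b (Reacher) has b→f.
A2 = A1; e.g. c (Blocker) can still go to e. Fixed point.
b enters the attractor at level 1, so Reacher can force the target in 1 move from there.

1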